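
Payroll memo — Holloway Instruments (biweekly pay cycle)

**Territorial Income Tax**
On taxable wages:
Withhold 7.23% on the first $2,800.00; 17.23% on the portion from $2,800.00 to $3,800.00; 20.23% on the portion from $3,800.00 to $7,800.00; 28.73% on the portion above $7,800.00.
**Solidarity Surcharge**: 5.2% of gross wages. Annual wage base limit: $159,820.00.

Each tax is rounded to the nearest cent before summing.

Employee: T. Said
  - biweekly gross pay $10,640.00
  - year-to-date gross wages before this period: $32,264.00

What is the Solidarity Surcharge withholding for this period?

$553.28

Solidarity Surcharge: 5.2% × $10,640.00 = $553.28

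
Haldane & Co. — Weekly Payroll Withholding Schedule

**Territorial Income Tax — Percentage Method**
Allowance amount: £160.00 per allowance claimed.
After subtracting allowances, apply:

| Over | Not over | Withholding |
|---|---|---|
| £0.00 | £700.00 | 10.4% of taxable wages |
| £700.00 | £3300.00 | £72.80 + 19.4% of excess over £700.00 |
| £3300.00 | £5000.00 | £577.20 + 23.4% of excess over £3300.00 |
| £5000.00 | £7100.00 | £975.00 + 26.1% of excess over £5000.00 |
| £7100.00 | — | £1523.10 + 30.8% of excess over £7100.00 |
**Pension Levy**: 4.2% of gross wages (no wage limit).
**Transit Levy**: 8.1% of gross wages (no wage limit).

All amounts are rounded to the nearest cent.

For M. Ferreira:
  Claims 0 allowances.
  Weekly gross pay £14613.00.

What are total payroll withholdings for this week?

Territorial Income Tax: taxable = £14613.00
  £1523.10 + 30.8% × (£14613.00 − £7100.00) = £1523.10 + 30.8% × £7513.00 = £3837.10
Pension Levy: 4.2% × £14613.00 = £613.75
Transit Levy: 8.1% × £14613.00 = £1183.65
Total: £3837.10 + £613.75 + £1183.65 = £5634.50

£5634.50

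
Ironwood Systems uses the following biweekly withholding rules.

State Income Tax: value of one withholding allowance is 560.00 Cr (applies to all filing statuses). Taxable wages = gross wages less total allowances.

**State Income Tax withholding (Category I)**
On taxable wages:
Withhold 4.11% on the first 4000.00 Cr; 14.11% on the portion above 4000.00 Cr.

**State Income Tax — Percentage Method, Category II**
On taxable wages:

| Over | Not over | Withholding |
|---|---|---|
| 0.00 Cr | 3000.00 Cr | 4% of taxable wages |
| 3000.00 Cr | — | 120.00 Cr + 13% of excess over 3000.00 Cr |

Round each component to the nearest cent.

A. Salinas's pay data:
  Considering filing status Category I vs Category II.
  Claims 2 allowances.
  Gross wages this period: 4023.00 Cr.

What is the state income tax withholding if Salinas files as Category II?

State Income Tax (Category II): taxable = 4023.00 Cr − 2×560.00 Cr = 2903.00 Cr
  4% × 2903.00 Cr = 116.12 Cr

116.12 Cr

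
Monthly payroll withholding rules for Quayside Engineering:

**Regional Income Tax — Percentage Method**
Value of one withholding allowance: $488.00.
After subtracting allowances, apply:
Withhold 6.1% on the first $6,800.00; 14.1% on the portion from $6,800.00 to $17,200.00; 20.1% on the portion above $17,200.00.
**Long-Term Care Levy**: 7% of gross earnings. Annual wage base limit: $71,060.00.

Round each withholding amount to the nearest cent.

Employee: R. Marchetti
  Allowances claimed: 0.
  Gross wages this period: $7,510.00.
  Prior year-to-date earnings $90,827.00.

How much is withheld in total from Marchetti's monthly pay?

Regional Income Tax: taxable = $7,510.00
  $414.80 + 14.1% × ($7,510.00 − $6,800.00) = $414.80 + 14.1% × $710.00 = $514.91
Long-Term Care Levy: YTD $90,827.00 ≥ cap $71,060.00 → $0.00
Total: $514.91 + $0.00 = $514.91

$514.91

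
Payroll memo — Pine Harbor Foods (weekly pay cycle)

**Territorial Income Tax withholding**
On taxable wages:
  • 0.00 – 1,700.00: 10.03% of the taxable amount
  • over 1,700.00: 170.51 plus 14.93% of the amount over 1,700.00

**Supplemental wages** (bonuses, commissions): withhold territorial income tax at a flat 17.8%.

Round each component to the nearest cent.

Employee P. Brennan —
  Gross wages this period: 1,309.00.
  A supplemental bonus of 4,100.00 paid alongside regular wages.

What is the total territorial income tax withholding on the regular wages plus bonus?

861.09

Territorial Income Tax: taxable = 1,309.00
  10.03% × 1,309.00 = 131.29
Supplemental (17.8% flat on bonus): 17.8% × 4,100.00 = 729.80
Total territorial income tax: 131.29 + 729.80 = 861.09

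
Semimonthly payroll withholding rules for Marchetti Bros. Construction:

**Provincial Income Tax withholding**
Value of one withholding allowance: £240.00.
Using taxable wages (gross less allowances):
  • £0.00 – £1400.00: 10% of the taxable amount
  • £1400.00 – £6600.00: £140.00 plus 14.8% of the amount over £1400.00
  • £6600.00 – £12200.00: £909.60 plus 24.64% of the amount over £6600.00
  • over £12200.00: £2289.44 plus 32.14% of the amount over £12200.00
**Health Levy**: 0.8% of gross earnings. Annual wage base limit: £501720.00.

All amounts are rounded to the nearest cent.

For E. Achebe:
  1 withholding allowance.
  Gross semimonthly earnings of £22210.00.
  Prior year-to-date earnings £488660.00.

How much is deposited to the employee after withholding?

Provincial Income Tax: taxable = £22210.00 − 1×£240.00 = £21970.00
  £2289.44 + 32.14% × (£21970.00 − £12200.00) = £2289.44 + 32.14% × £9770.00 = £5429.52
Health Levy: cap £501720.00 − YTD £488660.00 = £13060.00 subject; 0.8% × £13060.00 = £104.48
Total withheld: £5429.52 + £104.48 = £5534.00
Net pay: £22210.00 − £5534.00 = £16676.00

£16676.00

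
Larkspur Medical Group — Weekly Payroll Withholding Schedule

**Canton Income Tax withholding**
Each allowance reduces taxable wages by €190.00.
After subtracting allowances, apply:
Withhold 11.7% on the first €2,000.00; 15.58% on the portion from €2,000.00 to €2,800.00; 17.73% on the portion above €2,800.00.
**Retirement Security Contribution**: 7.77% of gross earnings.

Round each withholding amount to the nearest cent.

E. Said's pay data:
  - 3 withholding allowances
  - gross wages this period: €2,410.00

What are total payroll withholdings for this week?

€402.54

Canton Income Tax: taxable = €2,410.00 − 3×€190.00 = €1,840.00
  11.7% × €1,840.00 = €215.28
Retirement Security Contribution: 7.77% × €2,410.00 = €187.26
Total: €215.28 + €187.26 = €402.54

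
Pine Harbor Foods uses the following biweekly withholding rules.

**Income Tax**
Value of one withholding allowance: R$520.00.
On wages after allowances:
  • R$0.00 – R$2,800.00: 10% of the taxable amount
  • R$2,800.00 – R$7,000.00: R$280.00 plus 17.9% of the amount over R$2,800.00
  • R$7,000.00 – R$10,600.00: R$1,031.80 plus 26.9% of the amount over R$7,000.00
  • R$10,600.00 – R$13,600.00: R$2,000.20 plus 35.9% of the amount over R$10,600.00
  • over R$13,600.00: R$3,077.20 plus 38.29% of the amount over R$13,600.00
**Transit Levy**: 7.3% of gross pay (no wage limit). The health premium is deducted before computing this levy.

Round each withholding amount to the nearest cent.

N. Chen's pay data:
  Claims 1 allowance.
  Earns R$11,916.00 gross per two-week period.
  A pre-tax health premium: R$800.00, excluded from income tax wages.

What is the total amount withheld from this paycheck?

R$2,810.59

Income Tax: taxable = R$11,916.00 − R$800.00 − 1×R$520.00 = R$10,596.00
  R$1,031.80 + 26.9% × (R$10,596.00 − R$7,000.00) = R$1,031.80 + 26.9% × R$3,596.00 = R$1,999.12
Transit Levy: 7.3% × R$11,116.00 = R$811.47
Total: R$1,999.12 + R$811.47 = R$2,810.59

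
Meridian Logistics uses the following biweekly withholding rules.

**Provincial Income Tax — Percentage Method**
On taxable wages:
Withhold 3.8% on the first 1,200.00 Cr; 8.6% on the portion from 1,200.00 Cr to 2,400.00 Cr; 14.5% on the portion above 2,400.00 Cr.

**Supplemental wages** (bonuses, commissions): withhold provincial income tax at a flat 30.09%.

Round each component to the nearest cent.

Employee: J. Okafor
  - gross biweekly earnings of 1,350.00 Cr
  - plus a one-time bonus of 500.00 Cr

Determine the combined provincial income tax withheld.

208.95 Cr

Provincial Income Tax: taxable = 1,350.00 Cr
  45.60 Cr + 8.6% × (1,350.00 Cr − 1,200.00 Cr) = 45.60 Cr + 8.6% × 150.00 Cr = 58.50 Cr
Supplemental (30.09% flat on bonus): 30.09% × 500.00 Cr = 150.45 Cr
Total provincial income tax: 58.50 Cr + 150.45 Cr = 208.95 Cr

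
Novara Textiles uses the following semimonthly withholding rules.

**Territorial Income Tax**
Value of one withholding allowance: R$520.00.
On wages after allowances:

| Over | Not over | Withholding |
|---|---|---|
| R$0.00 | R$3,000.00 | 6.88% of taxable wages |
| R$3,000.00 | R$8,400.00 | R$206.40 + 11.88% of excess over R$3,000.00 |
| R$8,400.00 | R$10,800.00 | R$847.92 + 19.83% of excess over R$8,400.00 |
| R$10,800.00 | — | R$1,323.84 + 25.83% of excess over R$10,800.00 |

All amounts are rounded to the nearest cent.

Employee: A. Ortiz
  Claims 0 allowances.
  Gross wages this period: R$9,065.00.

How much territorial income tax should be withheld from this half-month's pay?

Territorial Income Tax: taxable = R$9,065.00
  R$847.92 + 19.83% × (R$9,065.00 − R$8,400.00) = R$847.92 + 19.83% × R$665.00 = R$979.79

R$979.79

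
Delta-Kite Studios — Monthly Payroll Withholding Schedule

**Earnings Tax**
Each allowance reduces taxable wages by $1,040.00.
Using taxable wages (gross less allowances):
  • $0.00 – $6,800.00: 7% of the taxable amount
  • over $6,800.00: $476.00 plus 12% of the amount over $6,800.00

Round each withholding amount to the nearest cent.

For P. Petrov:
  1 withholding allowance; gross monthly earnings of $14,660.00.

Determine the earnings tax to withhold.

$1,294.40

Earnings Tax: taxable = $14,660.00 − 1×$1,040.00 = $13,620.00
  $476.00 + 12% × ($13,620.00 − $6,800.00) = $476.00 + 12% × $6,820.00 = $1,294.40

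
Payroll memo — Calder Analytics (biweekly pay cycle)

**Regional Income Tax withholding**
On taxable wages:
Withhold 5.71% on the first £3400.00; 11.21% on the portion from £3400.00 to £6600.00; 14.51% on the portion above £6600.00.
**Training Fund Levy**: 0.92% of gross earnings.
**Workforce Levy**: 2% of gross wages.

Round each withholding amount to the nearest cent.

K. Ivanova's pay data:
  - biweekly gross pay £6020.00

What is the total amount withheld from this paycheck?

£663.62

Regional Income Tax: taxable = £6020.00
  £194.14 + 11.21% × (£6020.00 − £3400.00) = £194.14 + 11.21% × £2620.00 = £487.84
Training Fund Levy: 0.92% × £6020.00 = £55.38
Workforce Levy: 2% × £6020.00 = £120.40
Total: £487.84 + £55.38 + £120.40 = £663.62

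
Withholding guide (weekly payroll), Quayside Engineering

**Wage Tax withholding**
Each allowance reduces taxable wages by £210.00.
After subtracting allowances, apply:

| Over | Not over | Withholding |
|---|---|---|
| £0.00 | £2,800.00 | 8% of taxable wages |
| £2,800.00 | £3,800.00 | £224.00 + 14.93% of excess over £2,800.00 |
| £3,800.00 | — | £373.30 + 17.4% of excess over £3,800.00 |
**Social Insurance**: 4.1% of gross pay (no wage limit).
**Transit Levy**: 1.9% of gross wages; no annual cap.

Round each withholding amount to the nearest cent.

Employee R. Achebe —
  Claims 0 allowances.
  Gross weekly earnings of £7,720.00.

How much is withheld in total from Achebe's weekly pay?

£1,518.58

Wage Tax: taxable = £7,720.00
  £373.30 + 17.4% × (£7,720.00 − £3,800.00) = £373.30 + 17.4% × £3,920.00 = £1,055.38
Social Insurance: 4.1% × £7,720.00 = £316.52
Transit Levy: 1.9% × £7,720.00 = £146.68
Total: £1,055.38 + £316.52 + £146.68 = £1,518.58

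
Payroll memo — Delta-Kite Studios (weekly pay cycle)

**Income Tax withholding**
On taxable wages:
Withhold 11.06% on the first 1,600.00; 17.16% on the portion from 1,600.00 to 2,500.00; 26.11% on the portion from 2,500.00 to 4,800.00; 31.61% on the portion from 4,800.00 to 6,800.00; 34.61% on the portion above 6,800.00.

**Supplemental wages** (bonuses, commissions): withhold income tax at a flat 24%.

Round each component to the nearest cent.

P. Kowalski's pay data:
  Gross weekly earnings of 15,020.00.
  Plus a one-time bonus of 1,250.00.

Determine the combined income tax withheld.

4,709.07

Income Tax: taxable = 15,020.00
  1,564.13 + 34.61% × (15,020.00 − 6,800.00) = 1,564.13 + 34.61% × 8,220.00 = 4,409.07
Supplemental (24% flat on bonus): 24% × 1,250.00 = 300.00
Total income tax: 4,409.07 + 300.00 = 4,709.07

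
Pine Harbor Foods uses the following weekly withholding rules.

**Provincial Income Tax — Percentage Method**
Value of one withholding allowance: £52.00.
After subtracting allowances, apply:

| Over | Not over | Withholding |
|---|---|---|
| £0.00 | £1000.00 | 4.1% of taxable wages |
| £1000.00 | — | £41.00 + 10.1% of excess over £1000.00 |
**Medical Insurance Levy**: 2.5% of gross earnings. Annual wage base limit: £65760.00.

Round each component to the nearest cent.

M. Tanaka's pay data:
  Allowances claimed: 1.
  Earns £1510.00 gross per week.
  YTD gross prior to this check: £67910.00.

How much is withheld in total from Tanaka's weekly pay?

Provincial Income Tax: taxable = £1510.00 − 1×£52.00 = £1458.00
  £41.00 + 10.1% × (£1458.00 − £1000.00) = £41.00 + 10.1% × £458.00 = £87.26
Medical Insurance Levy: YTD £67910.00 ≥ cap £65760.00 → £0.00
Total: £87.26 + £0.00 = £87.26

£87.26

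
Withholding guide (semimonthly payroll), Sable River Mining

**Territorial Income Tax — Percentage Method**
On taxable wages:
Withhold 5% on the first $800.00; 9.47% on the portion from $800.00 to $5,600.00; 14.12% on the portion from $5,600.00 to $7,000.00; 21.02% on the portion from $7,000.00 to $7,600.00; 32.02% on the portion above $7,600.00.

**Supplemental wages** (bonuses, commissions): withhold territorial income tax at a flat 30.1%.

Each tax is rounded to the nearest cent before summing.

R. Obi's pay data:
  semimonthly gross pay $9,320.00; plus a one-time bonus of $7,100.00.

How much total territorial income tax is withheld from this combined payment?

Territorial Income Tax: taxable = $9,320.00
  $818.36 + 32.02% × ($9,320.00 − $7,600.00) = $818.36 + 32.02% × $1,720.00 = $1,369.10
Supplemental (30.1% flat on bonus): 30.1% × $7,100.00 = $2,137.10
Total territorial income tax: $1,369.10 + $2,137.10 = $3,506.20

$3,506.20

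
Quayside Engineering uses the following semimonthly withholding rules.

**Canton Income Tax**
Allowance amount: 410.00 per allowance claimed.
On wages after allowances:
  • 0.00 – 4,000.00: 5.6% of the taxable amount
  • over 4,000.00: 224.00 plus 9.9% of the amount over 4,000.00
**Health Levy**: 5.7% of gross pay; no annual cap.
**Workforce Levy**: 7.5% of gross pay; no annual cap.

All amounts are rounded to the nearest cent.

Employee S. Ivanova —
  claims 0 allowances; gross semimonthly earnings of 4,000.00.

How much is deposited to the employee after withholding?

3,248.00

Canton Income Tax: taxable = 4,000.00
  5.6% × 4,000.00 = 224.00
Health Levy: 5.7% × 4,000.00 = 228.00
Workforce Levy: 7.5% × 4,000.00 = 300.00
Total withheld: 224.00 + 228.00 + 300.00 = 752.00
Net pay: 4,000.00 − 752.00 = 3,248.00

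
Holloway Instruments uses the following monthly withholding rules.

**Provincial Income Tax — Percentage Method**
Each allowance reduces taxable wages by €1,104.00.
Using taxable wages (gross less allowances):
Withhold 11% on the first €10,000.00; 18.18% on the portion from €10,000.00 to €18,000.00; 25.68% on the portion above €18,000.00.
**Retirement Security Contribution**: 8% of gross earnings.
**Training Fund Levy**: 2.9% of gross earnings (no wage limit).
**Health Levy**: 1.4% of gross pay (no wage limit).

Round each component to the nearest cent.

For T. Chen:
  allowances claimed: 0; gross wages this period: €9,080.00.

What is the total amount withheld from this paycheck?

€2,115.64

Provincial Income Tax: taxable = €9,080.00
  11% × €9,080.00 = €998.80
Retirement Security Contribution: 8% × €9,080.00 = €726.40
Training Fund Levy: 2.9% × €9,080.00 = €263.32
Health Levy: 1.4% × €9,080.00 = €127.12
Total: €998.80 + €726.40 + €263.32 + €127.12 = €2,115.64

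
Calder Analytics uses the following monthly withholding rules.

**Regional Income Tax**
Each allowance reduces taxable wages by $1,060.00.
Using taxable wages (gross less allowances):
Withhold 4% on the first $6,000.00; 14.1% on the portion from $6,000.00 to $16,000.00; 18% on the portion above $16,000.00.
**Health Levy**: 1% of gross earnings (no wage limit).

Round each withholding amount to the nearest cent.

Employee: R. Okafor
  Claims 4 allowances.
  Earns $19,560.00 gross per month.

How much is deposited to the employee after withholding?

Regional Income Tax: taxable = $19,560.00 − 4×$1,060.00 = $15,320.00
  $240.00 + 14.1% × ($15,320.00 − $6,000.00) = $240.00 + 14.1% × $9,320.00 = $1,554.12
Health Levy: 1% × $19,560.00 = $195.60
Total withheld: $1,554.12 + $195.60 = $1,749.72
Net pay: $19,560.00 − $1,749.72 = $17,810.28

$17,810.28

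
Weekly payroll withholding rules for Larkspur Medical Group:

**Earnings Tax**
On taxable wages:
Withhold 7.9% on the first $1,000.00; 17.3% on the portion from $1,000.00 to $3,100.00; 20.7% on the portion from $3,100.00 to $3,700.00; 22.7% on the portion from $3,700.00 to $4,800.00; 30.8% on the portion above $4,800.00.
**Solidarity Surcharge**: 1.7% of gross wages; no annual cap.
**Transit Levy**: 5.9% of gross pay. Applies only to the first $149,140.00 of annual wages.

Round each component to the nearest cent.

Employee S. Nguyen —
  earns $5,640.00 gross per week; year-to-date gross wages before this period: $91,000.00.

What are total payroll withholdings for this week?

$1,503.56

Earnings Tax: taxable = $5,640.00
  $816.20 + 30.8% × ($5,640.00 − $4,800.00) = $816.20 + 30.8% × $840.00 = $1,074.92
Solidarity Surcharge: 1.7% × $5,640.00 = $95.88
Transit Levy: 5.9% × $5,640.00 = $332.76
Total: $1,074.92 + $95.88 + $332.76 = $1,503.56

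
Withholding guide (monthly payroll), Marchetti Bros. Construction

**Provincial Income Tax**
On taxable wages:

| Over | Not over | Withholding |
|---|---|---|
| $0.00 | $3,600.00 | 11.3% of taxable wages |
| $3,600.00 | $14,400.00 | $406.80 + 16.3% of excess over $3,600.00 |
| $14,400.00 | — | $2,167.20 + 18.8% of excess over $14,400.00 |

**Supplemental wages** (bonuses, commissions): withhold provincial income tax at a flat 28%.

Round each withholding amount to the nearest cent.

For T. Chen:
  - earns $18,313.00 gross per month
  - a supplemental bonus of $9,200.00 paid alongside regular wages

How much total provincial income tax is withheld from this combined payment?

$5,478.84

Provincial Income Tax: taxable = $18,313.00
  $2,167.20 + 18.8% × ($18,313.00 − $14,400.00) = $2,167.20 + 18.8% × $3,913.00 = $2,902.84
Supplemental (28% flat on bonus): 28% × $9,200.00 = $2,576.00
Total provincial income tax: $2,902.84 + $2,576.00 = $5,478.84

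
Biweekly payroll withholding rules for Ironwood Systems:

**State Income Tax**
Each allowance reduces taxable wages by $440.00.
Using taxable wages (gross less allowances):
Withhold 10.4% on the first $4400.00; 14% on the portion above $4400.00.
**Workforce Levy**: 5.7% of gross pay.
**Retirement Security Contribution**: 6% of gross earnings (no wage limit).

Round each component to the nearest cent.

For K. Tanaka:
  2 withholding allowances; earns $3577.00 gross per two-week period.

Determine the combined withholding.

$699.00

State Income Tax: taxable = $3577.00 − 2×$440.00 = $2697.00
  10.4% × $2697.00 = $280.49
Workforce Levy: 5.7% × $3577.00 = $203.89
Retirement Security Contribution: 6% × $3577.00 = $214.62
Total: $280.49 + $203.89 + $214.62 = $699.00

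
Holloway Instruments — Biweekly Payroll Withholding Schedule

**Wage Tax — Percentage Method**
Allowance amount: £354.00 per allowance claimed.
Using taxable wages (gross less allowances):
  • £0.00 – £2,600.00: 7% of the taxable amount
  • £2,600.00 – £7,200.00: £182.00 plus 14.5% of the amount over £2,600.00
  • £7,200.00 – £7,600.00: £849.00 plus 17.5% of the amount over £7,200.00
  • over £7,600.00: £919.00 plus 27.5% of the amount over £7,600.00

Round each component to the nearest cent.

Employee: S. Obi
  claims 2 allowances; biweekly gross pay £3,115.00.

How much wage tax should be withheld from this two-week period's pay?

Wage Tax: taxable = £3,115.00 − 2×£354.00 = £2,407.00
  7% × £2,407.00 = £168.49

£168.49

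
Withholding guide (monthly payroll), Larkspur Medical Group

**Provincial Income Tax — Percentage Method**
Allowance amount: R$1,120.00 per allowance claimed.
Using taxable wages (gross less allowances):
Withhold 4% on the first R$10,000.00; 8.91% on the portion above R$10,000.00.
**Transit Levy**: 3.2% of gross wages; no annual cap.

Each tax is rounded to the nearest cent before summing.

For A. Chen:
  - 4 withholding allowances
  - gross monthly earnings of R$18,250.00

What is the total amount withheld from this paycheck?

Provincial Income Tax: taxable = R$18,250.00 − 4×R$1,120.00 = R$13,770.00
  R$400.00 + 8.91% × (R$13,770.00 − R$10,000.00) = R$400.00 + 8.91% × R$3,770.00 = R$735.91
Transit Levy: 3.2% × R$18,250.00 = R$584.00
Total: R$735.91 + R$584.00 = R$1,319.91

R$1,319.91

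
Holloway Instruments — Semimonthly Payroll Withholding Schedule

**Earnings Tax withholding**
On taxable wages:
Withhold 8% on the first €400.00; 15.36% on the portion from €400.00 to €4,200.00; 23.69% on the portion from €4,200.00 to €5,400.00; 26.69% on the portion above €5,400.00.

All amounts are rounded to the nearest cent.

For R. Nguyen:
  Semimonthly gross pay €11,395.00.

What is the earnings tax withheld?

Earnings Tax: taxable = €11,395.00
  €899.96 + 26.69% × (€11,395.00 − €5,400.00) = €899.96 + 26.69% × €5,995.00 = €2,500.03

€2,500.03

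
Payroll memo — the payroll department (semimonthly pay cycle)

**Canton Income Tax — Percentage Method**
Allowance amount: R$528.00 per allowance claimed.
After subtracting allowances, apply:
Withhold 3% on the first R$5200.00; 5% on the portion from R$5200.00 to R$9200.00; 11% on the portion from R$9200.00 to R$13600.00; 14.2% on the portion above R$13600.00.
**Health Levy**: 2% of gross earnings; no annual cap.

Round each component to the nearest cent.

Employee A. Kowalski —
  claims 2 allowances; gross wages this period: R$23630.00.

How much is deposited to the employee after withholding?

R$21043.09

Canton Income Tax: taxable = R$23630.00 − 2×R$528.00 = R$22574.00
  R$840.00 + 14.2% × (R$22574.00 − R$13600.00) = R$840.00 + 14.2% × R$8974.00 = R$2114.31
Health Levy: 2% × R$23630.00 = R$472.60
Total withheld: R$2114.31 + R$472.60 = R$2586.91
Net pay: R$23630.00 − R$2586.91 = R$21043.09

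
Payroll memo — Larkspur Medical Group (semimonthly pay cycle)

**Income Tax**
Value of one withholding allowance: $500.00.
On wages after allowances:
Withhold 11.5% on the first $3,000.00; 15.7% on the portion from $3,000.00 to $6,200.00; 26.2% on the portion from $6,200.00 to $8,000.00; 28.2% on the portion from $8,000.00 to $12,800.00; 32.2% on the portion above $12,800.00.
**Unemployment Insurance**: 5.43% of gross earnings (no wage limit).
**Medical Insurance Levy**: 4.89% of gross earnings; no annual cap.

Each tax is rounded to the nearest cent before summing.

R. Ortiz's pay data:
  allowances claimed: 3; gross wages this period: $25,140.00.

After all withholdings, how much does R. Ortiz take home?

Income Tax: taxable = $25,140.00 − 3×$500.00 = $23,640.00
  $2,672.60 + 32.2% × ($23,640.00 − $12,800.00) = $2,672.60 + 32.2% × $10,840.00 = $6,163.08
Unemployment Insurance: 5.43% × $25,140.00 = $1,365.10
Medical Insurance Levy: 4.89% × $25,140.00 = $1,229.35
Total withheld: $6,163.08 + $1,365.10 + $1,229.35 = $8,757.53
Net pay: $25,140.00 − $8,757.53 = $16,382.47

$16,382.47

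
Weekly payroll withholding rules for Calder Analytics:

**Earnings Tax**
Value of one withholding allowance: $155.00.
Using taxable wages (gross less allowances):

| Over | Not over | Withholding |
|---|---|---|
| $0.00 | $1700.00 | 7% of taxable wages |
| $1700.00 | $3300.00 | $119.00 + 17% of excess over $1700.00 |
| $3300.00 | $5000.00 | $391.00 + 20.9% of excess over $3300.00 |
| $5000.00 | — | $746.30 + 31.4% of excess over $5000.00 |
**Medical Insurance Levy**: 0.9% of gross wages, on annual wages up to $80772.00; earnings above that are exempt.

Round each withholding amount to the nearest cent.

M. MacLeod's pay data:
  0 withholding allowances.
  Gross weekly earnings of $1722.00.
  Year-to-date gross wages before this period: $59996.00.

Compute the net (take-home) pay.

$1583.76

Earnings Tax: taxable = $1722.00
  $119.00 + 17% × ($1722.00 − $1700.00) = $119.00 + 17% × $22.00 = $122.74
Medical Insurance Levy: 0.9% × $1722.00 = $15.50
Total withheld: $122.74 + $15.50 = $138.24
Net pay: $1722.00 − $138.24 = $1583.76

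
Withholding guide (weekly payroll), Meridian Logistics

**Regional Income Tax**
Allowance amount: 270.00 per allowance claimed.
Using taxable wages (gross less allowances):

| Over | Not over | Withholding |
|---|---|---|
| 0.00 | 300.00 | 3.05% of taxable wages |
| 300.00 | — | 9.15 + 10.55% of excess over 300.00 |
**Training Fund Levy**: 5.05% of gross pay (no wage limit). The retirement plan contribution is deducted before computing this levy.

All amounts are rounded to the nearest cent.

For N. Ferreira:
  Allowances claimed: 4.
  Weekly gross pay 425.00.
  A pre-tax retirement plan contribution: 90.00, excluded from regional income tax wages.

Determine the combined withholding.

16.92

Regional Income Tax: taxable = 425.00 − 90.00 − 4×270.00 = -745.00
  Taxable ≤ 0 → 0.00
Training Fund Levy: 5.05% × 335.00 = 16.92
Total: 0.00 + 16.92 = 16.92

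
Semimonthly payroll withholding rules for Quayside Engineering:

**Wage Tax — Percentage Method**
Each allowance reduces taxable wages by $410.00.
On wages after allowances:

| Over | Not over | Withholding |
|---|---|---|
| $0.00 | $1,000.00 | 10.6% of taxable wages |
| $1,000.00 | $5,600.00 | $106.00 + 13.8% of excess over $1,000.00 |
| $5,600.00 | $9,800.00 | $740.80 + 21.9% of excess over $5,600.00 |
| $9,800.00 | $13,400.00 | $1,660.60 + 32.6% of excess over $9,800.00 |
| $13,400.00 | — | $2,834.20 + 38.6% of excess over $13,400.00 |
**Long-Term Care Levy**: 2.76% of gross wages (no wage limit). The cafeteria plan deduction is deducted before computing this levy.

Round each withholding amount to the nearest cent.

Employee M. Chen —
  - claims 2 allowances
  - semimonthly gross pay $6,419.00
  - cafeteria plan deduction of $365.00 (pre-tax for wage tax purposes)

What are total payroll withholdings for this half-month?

Wage Tax: taxable = $6,419.00 − $365.00 − 2×$410.00 = $5,234.00
  $106.00 + 13.8% × ($5,234.00 − $1,000.00) = $106.00 + 13.8% × $4,234.00 = $690.29
Long-Term Care Levy: 2.76% × $6,054.00 = $167.09
Total: $690.29 + $167.09 = $857.38

$857.38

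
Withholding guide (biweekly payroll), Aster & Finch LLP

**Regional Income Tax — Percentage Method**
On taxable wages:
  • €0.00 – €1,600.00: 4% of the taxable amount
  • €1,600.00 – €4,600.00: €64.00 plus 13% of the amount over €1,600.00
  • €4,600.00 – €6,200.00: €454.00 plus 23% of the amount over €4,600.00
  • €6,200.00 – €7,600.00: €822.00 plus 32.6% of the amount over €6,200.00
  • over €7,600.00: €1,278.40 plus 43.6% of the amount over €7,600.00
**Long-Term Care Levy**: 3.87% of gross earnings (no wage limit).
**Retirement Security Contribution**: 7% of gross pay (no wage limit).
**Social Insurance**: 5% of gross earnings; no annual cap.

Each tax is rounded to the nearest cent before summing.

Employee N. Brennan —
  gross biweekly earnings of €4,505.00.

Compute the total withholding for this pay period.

Regional Income Tax: taxable = €4,505.00
  €64.00 + 13% × (€4,505.00 − €1,600.00) = €64.00 + 13% × €2,905.00 = €441.65
Long-Term Care Levy: 3.87% × €4,505.00 = €174.34
Retirement Security Contribution: 7% × €4,505.00 = €315.35
Social Insurance: 5% × €4,505.00 = €225.25
Total: €441.65 + €174.34 + €315.35 + €225.25 = €1,156.59

€1,156.59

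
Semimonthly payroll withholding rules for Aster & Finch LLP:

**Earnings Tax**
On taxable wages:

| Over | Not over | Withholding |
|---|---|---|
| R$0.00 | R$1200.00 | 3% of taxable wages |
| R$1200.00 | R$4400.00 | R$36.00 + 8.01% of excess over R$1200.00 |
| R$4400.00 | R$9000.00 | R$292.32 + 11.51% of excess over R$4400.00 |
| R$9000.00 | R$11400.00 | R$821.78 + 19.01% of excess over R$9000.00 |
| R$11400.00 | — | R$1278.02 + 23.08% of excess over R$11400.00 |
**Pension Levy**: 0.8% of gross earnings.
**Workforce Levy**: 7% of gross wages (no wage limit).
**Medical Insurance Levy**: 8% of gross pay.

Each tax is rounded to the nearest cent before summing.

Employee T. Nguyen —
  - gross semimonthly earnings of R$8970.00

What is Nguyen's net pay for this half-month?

Earnings Tax: taxable = R$8970.00
  R$292.32 + 11.51% × (R$8970.00 − R$4400.00) = R$292.32 + 11.51% × R$4570.00 = R$818.33
Pension Levy: 0.8% × R$8970.00 = R$71.76
Workforce Levy: 7% × R$8970.00 = R$627.90
Medical Insurance Levy: 8% × R$8970.00 = R$717.60
Total withheld: R$818.33 + R$71.76 + R$627.90 + R$717.60 = R$2235.59
Net pay: R$8970.00 − R$2235.59 = R$6734.41

R$6734.41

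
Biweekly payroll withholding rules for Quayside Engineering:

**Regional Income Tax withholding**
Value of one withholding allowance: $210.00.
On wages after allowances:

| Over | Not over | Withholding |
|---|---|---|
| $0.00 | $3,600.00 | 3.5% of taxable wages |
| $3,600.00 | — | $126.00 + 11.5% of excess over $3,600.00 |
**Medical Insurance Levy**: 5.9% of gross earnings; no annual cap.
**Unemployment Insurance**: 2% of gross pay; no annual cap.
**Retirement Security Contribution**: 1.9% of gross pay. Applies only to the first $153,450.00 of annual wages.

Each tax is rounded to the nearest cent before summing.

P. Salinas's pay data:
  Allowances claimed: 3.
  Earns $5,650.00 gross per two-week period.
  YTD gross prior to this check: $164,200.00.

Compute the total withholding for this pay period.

$735.65

Regional Income Tax: taxable = $5,650.00 − 3×$210.00 = $5,020.00
  $126.00 + 11.5% × ($5,020.00 − $3,600.00) = $126.00 + 11.5% × $1,420.00 = $289.30
Medical Insurance Levy: 5.9% × $5,650.00 = $333.35
Unemployment Insurance: 2% × $5,650.00 = $113.00
Retirement Security Contribution: YTD $164,200.00 ≥ cap $153,450.00 → $0.00
Total: $289.30 + $333.35 + $113.00 + $0.00 = $735.65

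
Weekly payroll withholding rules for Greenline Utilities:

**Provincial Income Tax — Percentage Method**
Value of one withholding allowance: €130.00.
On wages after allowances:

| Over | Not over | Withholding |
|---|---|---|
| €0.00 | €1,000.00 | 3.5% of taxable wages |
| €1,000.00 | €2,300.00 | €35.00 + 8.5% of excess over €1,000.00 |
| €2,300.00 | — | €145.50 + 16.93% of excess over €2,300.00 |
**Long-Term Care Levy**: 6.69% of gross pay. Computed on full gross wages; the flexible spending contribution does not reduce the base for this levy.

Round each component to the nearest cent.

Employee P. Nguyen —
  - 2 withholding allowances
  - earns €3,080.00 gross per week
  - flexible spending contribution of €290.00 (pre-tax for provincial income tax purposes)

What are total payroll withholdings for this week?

€390.49

Provincial Income Tax: taxable = €3,080.00 − €290.00 − 2×€130.00 = €2,530.00
  €145.50 + 16.93% × (€2,530.00 − €2,300.00) = €145.50 + 16.93% × €230.00 = €184.44
Long-Term Care Levy: 6.69% × €3,080.00 = €206.05
Total: €184.44 + €206.05 = €390.49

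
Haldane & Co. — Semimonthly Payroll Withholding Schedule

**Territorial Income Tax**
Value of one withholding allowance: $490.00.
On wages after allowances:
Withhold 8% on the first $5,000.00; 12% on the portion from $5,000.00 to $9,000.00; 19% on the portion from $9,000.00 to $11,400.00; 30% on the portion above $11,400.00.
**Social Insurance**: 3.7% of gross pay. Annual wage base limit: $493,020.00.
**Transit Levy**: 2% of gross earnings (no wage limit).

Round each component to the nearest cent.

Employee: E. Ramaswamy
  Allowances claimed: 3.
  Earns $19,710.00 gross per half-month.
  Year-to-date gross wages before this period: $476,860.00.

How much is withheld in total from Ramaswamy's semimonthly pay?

$4,380.12

Territorial Income Tax: taxable = $19,710.00 − 3×$490.00 = $18,240.00
  $1,336.00 + 30% × ($18,240.00 − $11,400.00) = $1,336.00 + 30% × $6,840.00 = $3,388.00
Social Insurance: cap $493,020.00 − YTD $476,860.00 = $16,160.00 subject; 3.7% × $16,160.00 = $597.92
Transit Levy: 2% × $19,710.00 = $394.20
Total: $3,388.00 + $597.92 + $394.20 = $4,380.12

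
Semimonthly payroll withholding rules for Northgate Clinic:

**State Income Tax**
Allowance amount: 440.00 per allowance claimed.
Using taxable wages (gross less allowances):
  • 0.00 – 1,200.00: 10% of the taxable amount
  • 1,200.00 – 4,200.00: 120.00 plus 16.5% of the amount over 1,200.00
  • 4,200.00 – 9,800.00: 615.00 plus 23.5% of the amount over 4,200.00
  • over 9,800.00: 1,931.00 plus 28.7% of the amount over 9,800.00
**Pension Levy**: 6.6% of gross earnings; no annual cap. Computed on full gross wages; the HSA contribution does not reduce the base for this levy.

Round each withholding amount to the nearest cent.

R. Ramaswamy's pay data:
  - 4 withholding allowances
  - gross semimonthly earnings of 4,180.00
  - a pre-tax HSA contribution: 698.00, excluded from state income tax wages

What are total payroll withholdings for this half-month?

State Income Tax: taxable = 4,180.00 − 698.00 − 4×440.00 = 1,722.00
  120.00 + 16.5% × (1,722.00 − 1,200.00) = 120.00 + 16.5% × 522.00 = 206.13
Pension Levy: 6.6% × 4,180.00 = 275.88
Total: 206.13 + 275.88 = 482.01

482.01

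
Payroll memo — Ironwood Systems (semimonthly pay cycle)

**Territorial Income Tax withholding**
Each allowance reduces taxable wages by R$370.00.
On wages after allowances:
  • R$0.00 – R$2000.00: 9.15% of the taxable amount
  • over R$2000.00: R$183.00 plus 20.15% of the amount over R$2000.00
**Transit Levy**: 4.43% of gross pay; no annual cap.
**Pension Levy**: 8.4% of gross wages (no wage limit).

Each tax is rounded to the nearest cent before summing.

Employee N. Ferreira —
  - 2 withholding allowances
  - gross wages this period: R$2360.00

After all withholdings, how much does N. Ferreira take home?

Territorial Income Tax: taxable = R$2360.00 − 2×R$370.00 = R$1620.00
  9.15% × R$1620.00 = R$148.23
Transit Levy: 4.43% × R$2360.00 = R$104.55
Pension Levy: 8.4% × R$2360.00 = R$198.24
Total withheld: R$148.23 + R$104.55 + R$198.24 = R$451.02
Net pay: R$2360.00 − R$451.02 = R$1908.98

R$1908.98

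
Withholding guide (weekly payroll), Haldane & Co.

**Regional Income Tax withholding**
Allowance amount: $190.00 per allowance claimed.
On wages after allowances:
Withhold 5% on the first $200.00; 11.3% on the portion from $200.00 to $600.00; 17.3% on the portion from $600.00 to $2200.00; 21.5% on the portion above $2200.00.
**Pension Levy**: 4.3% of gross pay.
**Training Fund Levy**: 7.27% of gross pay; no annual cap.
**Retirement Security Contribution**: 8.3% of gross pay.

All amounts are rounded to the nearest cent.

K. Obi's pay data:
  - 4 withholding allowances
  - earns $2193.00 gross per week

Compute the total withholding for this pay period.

$635.06

Regional Income Tax: taxable = $2193.00 − 4×$190.00 = $1433.00
  $55.20 + 17.3% × ($1433.00 − $600.00) = $55.20 + 17.3% × $833.00 = $199.31
Pension Levy: 4.3% × $2193.00 = $94.30
Training Fund Levy: 7.27% × $2193.00 = $159.43
Retirement Security Contribution: 8.3% × $2193.00 = $182.02
Total: $199.31 + $94.30 + $159.43 + $182.02 = $635.06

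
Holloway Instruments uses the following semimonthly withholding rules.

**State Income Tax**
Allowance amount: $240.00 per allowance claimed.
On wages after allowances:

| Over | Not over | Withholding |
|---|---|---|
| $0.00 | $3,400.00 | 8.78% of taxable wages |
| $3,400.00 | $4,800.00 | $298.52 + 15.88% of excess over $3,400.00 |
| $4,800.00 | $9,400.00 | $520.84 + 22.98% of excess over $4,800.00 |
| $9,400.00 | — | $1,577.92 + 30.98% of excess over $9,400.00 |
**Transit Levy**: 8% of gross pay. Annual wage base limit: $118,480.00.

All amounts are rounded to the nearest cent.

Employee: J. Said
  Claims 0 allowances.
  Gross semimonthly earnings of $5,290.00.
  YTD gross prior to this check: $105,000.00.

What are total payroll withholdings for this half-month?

$1,056.64

State Income Tax: taxable = $5,290.00
  $520.84 + 22.98% × ($5,290.00 − $4,800.00) = $520.84 + 22.98% × $490.00 = $633.44
Transit Levy: 8% × $5,290.00 = $423.20
Total: $633.44 + $423.20 = $1,056.64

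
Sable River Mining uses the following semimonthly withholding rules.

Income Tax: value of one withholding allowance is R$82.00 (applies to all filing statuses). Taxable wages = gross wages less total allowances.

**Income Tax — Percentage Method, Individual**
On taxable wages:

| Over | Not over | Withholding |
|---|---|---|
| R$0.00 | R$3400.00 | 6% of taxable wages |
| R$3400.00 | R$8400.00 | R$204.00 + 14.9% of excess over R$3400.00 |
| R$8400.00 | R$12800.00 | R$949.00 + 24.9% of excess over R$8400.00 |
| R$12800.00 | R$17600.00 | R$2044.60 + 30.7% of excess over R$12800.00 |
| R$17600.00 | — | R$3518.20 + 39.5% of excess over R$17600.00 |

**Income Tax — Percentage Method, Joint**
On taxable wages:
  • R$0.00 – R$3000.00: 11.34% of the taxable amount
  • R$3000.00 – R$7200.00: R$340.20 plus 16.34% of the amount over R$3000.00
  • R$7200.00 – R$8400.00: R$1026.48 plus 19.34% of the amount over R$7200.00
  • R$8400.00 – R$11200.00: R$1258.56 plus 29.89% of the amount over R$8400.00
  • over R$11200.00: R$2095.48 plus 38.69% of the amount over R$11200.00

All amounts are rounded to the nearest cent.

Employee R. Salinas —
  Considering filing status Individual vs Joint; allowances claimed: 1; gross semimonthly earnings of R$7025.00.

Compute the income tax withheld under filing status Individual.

R$731.91

Income Tax (Individual): taxable = R$7025.00 − 1×R$82.00 = R$6943.00
  R$204.00 + 14.9% × (R$6943.00 − R$3400.00) = R$204.00 + 14.9% × R$3543.00 = R$731.91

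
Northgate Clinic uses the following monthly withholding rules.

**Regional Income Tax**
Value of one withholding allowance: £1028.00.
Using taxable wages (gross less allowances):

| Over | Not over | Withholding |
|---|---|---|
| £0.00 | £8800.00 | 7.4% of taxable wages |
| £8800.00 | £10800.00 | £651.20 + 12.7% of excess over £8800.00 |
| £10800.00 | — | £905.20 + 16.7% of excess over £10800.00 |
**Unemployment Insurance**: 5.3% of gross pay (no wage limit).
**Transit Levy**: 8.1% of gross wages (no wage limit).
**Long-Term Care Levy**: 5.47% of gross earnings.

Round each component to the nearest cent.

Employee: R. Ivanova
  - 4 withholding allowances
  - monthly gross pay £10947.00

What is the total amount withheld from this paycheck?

£2571.49

Regional Income Tax: taxable = £10947.00 − 4×£1028.00 = £6835.00
  7.4% × £6835.00 = £505.79
Unemployment Insurance: 5.3% × £10947.00 = £580.19
Transit Levy: 8.1% × £10947.00 = £886.71
Long-Term Care Levy: 5.47% × £10947.00 = £598.80
Total: £505.79 + £580.19 + £886.71 + £598.80 = £2571.49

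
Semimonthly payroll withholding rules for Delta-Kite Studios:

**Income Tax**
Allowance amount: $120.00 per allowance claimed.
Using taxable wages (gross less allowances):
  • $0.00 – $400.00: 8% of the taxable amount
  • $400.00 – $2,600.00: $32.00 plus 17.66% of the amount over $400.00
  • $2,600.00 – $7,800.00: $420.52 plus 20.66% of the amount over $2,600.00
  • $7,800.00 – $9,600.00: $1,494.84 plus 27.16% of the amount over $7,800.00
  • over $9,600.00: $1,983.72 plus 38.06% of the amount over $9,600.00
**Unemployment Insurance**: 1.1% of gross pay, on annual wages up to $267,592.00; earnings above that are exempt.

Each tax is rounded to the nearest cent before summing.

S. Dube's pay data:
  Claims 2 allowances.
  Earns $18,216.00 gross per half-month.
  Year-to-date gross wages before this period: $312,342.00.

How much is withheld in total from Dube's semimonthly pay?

Income Tax: taxable = $18,216.00 − 2×$120.00 = $17,976.00
  $1,983.72 + 38.06% × ($17,976.00 − $9,600.00) = $1,983.72 + 38.06% × $8,376.00 = $5,171.63
Unemployment Insurance: YTD $312,342.00 ≥ cap $267,592.00 → $0.00
Total: $5,171.63 + $0.00 = $5,171.63

$5,171.63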